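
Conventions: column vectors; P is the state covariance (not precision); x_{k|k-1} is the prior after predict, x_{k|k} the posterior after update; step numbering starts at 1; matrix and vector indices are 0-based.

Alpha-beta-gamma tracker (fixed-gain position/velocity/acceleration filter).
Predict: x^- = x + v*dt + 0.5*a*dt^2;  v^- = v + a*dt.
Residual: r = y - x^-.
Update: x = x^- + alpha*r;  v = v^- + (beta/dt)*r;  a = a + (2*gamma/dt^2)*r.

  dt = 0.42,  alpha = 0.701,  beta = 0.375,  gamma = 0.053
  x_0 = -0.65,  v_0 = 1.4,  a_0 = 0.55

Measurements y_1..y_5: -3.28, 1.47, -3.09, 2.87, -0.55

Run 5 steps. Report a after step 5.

a_post = -0.0681

step 1: x_pred=-0.0135  r=-3.2665  x^+=-2.3033  v^+=-1.2855  a^+=-1.4129
step 2: x_pred=-2.9678  r=4.4378  x^+=0.1431  v^+=2.0834  a^+=1.2539
step 3: x_pred=1.1287  r=-4.2187  x^+=-1.8286  v^+=-1.1567  a^+=-1.2812
step 4: x_pred=-2.4274  r=5.2974  x^+=1.2861  v^+=3.0351  a^+=1.9021
step 5: x_pred=2.7286  r=-3.2786  x^+=0.4303  v^+=0.9066  a^+=-0.0681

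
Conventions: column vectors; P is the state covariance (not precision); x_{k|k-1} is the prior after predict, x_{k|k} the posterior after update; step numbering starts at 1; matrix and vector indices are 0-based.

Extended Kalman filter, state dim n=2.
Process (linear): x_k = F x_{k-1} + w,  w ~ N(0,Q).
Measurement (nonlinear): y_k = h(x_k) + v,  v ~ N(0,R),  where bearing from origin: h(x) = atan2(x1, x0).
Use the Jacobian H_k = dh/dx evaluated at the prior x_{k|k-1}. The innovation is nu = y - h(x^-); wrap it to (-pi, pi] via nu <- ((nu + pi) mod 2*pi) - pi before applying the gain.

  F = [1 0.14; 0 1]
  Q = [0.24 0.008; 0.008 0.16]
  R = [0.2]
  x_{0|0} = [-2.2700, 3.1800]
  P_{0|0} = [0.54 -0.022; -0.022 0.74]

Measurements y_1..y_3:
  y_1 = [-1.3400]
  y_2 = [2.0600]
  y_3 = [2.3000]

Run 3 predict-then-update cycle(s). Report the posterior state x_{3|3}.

step 1: x^-=[-1.8248, 3.1800]  P^-=[0.7883 0.0896; 0.0896 0.9000]  H_jac=[-0.2366 -0.1358]  S=[0.2665]  K=[-0.7456; -0.5381]  nu=[2.8514]  x^+=[-3.9507, 1.6457]  P^+=[0.6402 -0.0173; -0.0173 0.8229]
step 2: x^-=[-3.7203, 1.6457]  P^-=[0.8915 0.1059; 0.1059 0.9829]  H_jac=[-0.0994 -0.2248]  S=[0.2632]  K=[-0.4273; -0.8794]  nu=[-0.6651]  x^+=[-3.4361, 2.2306]  P^+=[0.8435 0.0070; 0.0070 0.7793]
step 3: x^-=[-3.1238, 2.2306]  P^-=[1.1007 0.1241; 0.1241 0.9393]  H_jac=[-0.1514 -0.2120]  S=[0.2754]  K=[-0.7006; -0.7913]  nu=[-0.2215]  x^+=[-2.9687, 2.4059]  P^+=[0.9655 -0.0286; -0.0286 0.7668]

x_post = [-2.9687, 2.4059]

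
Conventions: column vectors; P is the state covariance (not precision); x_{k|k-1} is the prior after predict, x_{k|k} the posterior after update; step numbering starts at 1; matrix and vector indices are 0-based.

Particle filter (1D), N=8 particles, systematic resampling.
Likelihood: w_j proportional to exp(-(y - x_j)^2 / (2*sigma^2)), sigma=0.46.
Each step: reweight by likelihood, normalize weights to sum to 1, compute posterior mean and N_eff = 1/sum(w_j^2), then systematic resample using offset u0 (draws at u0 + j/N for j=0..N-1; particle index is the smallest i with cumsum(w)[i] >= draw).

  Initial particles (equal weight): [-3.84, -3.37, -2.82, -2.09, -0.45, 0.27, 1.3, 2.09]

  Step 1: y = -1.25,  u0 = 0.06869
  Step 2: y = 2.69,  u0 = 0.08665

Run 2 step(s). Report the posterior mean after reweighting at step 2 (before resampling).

step 1: w=[0.0000, 0.0001, 0.0071, 0.4533, 0.5293, 0.0102, 0.0000, 0.0000]  mean=-1.2031  Neff=2.0584  idx=[3, 3, 3, 3, 4, 4, 4, 4]
step 2: w=[0.0000, 0.0000, 0.0000, 0.0000, 0.2500, 0.2500, 0.2500, 0.2500]  mean=-0.4500  Neff=4.0000  idx=[4, 4, 5, 5, 6, 6, 7, 7]

post_mean = -0.4500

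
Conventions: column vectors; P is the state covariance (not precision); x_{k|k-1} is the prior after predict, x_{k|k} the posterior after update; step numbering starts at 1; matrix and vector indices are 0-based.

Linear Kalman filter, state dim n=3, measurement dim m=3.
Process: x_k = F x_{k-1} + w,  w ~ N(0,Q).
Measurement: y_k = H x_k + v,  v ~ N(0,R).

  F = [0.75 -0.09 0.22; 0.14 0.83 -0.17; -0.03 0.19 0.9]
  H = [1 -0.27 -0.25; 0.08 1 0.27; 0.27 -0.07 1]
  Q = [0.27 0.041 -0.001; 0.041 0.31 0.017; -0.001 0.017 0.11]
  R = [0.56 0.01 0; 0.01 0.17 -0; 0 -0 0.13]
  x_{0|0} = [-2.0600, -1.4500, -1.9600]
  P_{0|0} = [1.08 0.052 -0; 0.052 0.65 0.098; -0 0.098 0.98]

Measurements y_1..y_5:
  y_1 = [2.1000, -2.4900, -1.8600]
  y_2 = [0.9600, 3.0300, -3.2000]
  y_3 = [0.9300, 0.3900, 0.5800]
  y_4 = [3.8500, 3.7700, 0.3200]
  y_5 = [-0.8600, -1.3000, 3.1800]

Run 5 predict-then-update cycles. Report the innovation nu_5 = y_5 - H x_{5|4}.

step 1: x^-=[-1.8457, -1.1587, -1.9777]  P^-=[0.9193 0.1203 0.1613; 0.1203 0.7917 0.0352; 0.1613 0.0352 0.9612]  S=[1.4562 -0.0484 0.1473; -0.0484 1.0829 0.3149; 0.1473 0.3149 1.2397]  K=[0.5662 0.1836 0.2097; -0.0242 0.8033 -0.1913; -0.1418 0.0407 0.8150]  nu=[3.1384, -0.6497, 0.5349]  x^+=[-0.0758, -1.8588, -2.0132]  P^+=[0.3123 0.0268 -0.0552; 0.0268 0.1402 -0.0223; -0.0552 -0.0223 0.1193]
step 2: x^-=[-0.3325, -1.2112, -2.1628]  P^-=[0.4317 0.0761 -0.0189; 0.0761 0.4313 -0.0036; -0.0189 -0.0036 0.2070]  S=[1.0039 -0.0150 0.0453; -0.0150 0.6286 0.0488; 0.0453 0.0488 0.3580]  K=[0.4084 0.1634 0.1838; -0.0229 0.7038 -0.1299; -0.0948 0.0342 0.5720]  nu=[0.4248, 4.8517, -1.0322]  x^+=[0.4439, 2.3279, -2.6276]  P^+=[0.2276 0.0233 -0.0359; 0.0233 0.1215 -0.0147; -0.0359 -0.0147 0.0830]
step 3: x^-=[-0.4546, 2.4410, -1.9358]  P^-=[0.3886 0.0675 -0.0118; 0.0675 0.4119 0.0073; -0.0118 0.0073 0.1785]  S=[0.9602 -0.0214 0.0456; -0.0214 0.6116 0.0510; 0.0456 0.0510 0.3289]  K=[0.3831 0.1534 0.1919; -0.0265 0.6940 -0.1139; -0.0854 0.0415 0.5369]  nu=[1.5597, -1.4919, 2.8095]  x^+=[0.4531, 1.0443, -0.6226]  P^+=[0.2140 0.0213 -0.0313; 0.0213 0.1193 -0.0122; -0.0313 -0.0122 0.0774]
step 4: x^-=[0.1088, 1.0360, -0.3755]  P^-=[0.3823 0.0652 -0.0099; 0.0652 0.4085 0.0103; -0.0099 0.0103 0.1745]  S=[0.9541 -0.0234 0.0462; -0.0234 0.6092 0.0526; 0.0462 0.0526 0.3251]  K=[0.3791 0.1507 0.1948; -0.0276 0.6921 -0.1102; -0.0836 0.0438 0.5310]  nu=[3.9270, 2.8267, 0.7386]  x^+=[2.1675, 2.8027, -0.1878]  P^+=[0.2118 0.0207 -0.0304; 0.0207 0.1189 -0.0116; -0.0304 -0.0116 0.0764]
step 5: x^-=[1.3321, 2.6616, 0.2985]  P^-=[0.3814 0.0648 -0.0095; 0.0648 0.4078 0.0109; -0.0095 0.0109 0.1738]  S=[0.9533 -0.0239 0.0463; -0.0239 0.6087 0.0530; 0.0463 0.0530 0.3245]  K=[0.3785 0.1501 0.1954; -0.0278 0.6917 -0.1094; -0.0833 0.0444 0.5300]  nu=[-1.3988, -4.1488, 2.7082]  x^+=[0.7091, -0.4654, 1.6664]  P^+=[0.2115 0.0206 -0.0303; 0.0206 0.1188 -0.0115; -0.0303 -0.0115 0.0763]

innov = [-1.3988, -4.1488, 2.7082]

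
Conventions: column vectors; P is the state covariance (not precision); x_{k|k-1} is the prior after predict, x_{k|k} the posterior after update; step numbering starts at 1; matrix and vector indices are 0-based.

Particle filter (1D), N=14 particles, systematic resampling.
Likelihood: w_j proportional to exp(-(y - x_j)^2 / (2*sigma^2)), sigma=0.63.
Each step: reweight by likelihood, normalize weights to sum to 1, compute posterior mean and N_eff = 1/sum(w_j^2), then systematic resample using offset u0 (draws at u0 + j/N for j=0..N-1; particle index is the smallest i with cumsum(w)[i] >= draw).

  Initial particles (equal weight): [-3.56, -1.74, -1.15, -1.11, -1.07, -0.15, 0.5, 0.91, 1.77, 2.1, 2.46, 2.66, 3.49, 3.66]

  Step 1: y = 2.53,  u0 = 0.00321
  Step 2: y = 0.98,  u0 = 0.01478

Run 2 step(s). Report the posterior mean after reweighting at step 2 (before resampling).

post_mean = 1.6165

step 1: w=[0.0000, 0.0000, 0.0000, 0.0000, 0.0000, 0.0000, 0.0015, 0.0096, 0.1270, 0.2083, 0.2613, 0.2574, 0.0823, 0.0526]  mean=2.4789  Neff=4.9103  idx=[7, 8, 9, 9, 9, 10, 10, 10, 10, 11, 11, 11, 11, 12]
step 2: w=[0.4081, 0.1871, 0.0846, 0.0846, 0.0846, 0.0260, 0.0260, 0.0260, 0.0260, 0.0117, 0.0117, 0.0117, 0.0117, 0.0001]  mean=1.6165  Neff=4.4193  idx=[0, 0, 0, 0, 0, 0, 1, 1, 1, 2, 3, 4, 5, 8]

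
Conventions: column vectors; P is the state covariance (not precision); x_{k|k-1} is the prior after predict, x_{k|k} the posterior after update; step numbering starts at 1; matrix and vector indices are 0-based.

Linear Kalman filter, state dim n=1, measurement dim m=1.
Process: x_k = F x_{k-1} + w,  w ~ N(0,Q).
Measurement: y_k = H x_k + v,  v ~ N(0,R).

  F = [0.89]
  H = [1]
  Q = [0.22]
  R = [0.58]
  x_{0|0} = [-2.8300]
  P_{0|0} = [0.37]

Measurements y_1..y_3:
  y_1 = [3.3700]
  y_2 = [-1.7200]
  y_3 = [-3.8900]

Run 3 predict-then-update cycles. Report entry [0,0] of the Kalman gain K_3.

K[0,0] = 0.4183

step 1: x^-=[-2.5187]  P^-=[0.5131]  S=[1.0931]  K=[0.4694]  nu=[5.8887]  x^+=[0.2454]  P^+=[0.2722]
step 2: x^-=[0.2184]  P^-=[0.4356]  S=[1.0156]  K=[0.4289]  nu=[-1.9384]  x^+=[-0.6131]  P^+=[0.2488]
step 3: x^-=[-0.5456]  P^-=[0.4171]  S=[0.9971]  K=[0.4183]  nu=[-3.3444]  x^+=[-1.9445]  P^+=[0.2426]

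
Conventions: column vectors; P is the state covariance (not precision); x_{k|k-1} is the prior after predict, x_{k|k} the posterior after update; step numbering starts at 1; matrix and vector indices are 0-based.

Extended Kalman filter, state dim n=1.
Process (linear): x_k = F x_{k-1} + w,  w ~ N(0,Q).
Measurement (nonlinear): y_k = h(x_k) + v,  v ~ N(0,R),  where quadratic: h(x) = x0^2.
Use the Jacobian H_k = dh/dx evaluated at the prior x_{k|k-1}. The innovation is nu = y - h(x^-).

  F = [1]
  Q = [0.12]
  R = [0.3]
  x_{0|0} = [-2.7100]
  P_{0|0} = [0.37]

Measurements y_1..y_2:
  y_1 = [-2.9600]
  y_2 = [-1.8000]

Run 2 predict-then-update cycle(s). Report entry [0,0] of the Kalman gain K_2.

step 1: x^-=[-2.7100]  P^-=[0.4900]  H_jac=[-5.4200]  S=[14.6944]  K=[-0.1807]  nu=[-10.3041]  x^+=[-0.8477]  P^+=[0.0100]
step 2: x^-=[-0.8477]  P^-=[0.1300]  H_jac=[-1.6954]  S=[0.6737]  K=[-0.3272]  nu=[-2.5186]  x^+=[-0.0237]  P^+=[0.0579]

K[0,0] = -0.3272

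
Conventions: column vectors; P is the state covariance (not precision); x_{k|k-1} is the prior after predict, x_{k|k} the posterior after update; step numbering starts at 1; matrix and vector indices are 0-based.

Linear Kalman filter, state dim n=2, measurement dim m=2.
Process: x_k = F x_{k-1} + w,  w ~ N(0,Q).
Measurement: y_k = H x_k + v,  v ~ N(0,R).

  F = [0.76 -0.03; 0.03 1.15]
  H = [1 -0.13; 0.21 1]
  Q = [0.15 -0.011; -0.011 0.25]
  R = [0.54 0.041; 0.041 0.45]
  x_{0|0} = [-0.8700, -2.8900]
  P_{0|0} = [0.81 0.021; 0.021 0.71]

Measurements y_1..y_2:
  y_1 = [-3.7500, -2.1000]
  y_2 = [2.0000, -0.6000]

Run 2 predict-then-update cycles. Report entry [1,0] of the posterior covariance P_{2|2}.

P_post[1,0] = -0.0082

step 1: x^-=[-0.5745, -3.3496]  P^-=[0.6175 0.0013; 0.0013 1.1912]  S=[1.1773 0.0171; 0.0171 1.6689]  K=[0.5233 0.0731; -0.1408 0.7153]  nu=[-3.6109, 1.3702]  x^+=[-2.3640, -1.8610]  P^+=[0.2849 -0.0055; -0.0055 0.3173]
step 2: x^-=[-1.7408, -2.2110]  P^-=[0.3151 -0.0202; -0.0202 0.6695]  S=[0.8717 0.0005; 0.0005 1.1249]  K=[0.3645 0.0407; -0.1234 0.5914]  nu=[3.4534, 1.9766]  x^+=[-0.4017, -1.4680]  P^+=[0.1974 -0.0082; -0.0082 0.2628]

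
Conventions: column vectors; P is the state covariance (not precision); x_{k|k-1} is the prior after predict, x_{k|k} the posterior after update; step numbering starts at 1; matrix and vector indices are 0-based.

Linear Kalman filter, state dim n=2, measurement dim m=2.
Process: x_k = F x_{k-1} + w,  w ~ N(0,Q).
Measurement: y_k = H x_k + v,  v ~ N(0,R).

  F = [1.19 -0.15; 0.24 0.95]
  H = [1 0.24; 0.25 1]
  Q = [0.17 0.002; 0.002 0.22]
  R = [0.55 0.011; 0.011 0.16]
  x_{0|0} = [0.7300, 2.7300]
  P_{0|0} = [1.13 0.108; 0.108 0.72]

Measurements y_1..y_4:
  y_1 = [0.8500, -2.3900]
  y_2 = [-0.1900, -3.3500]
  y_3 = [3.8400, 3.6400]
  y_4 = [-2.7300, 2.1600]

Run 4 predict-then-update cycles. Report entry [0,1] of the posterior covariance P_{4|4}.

step 1: x^-=[0.4592, 2.7687]  P^-=[1.7478 0.3403; 0.3403 0.9841]  S=[2.5179 1.0449; 1.0449 1.4235]  K=[0.7190 0.0182; -0.1190 0.8384]  nu=[-0.2737, -5.2735]  x^+=[0.1662, -1.6202]  P^+=[0.4182 -0.0937; -0.0937 0.1563]
step 2: x^-=[0.4408, -1.4993]  P^-=[0.7991 -0.0034; -0.0034 0.3424]  S=[1.3672 0.2893; 0.2893 0.5506]  K=[0.5720 0.0560; -0.0829 0.6638]  nu=[-0.2710, -1.9610]  x^+=[0.1759, -2.7785]  P^+=[0.3315 -0.0676; -0.0676 0.1222]
step 3: x^-=[0.6261, -2.5974]  P^-=[0.6663 0.0053; 0.0053 0.3185]  S=[1.2371 0.2596; 0.2596 0.5228]  K=[0.5253 0.0678; -0.0696 0.6464]  nu=[3.8373, 6.0808]  x^+=[3.0543, 1.0660]  P^+=[0.3039 -0.0594; -0.0594 0.1175]
step 4: x^-=[3.4747, 1.7457]  P^-=[0.6242 0.0071; 0.0071 0.3165]  S=[1.1959 0.2505; 0.2505 0.5190]  K=[0.5090 0.0686; -0.0656 0.6448]  nu=[-6.6237, -0.4544]  x^+=[0.0718, 1.8875]  P^+=[0.2944 -0.0570; -0.0570 0.1167]

P_post[0,1] = -0.0570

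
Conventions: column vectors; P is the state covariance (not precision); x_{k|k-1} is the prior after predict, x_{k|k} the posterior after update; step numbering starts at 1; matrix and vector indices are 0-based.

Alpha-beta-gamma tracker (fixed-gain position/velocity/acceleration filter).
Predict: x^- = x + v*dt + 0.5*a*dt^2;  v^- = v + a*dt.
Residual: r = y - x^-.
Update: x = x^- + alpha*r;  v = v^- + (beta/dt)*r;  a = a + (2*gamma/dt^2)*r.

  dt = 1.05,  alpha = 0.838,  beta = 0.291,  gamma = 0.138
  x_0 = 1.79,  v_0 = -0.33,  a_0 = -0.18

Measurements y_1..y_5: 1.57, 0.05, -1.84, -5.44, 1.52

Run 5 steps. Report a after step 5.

a_post = 1.4408

step 1: x_pred=1.3443  r=0.2257  x^+=1.5334  v^+=-0.4564  a^+=-0.1235
step 2: x_pred=0.9861  r=-0.9361  x^+=0.2016  v^+=-0.8455  a^+=-0.3578
step 3: x_pred=-0.8834  r=-0.9566  x^+=-1.6850  v^+=-1.4864  a^+=-0.5973
step 4: x_pred=-3.5750  r=-1.8650  x^+=-5.1379  v^+=-2.6304  a^+=-1.0642
step 5: x_pred=-8.4864  r=10.0064  x^+=-0.1010  v^+=-0.9746  a^+=1.4408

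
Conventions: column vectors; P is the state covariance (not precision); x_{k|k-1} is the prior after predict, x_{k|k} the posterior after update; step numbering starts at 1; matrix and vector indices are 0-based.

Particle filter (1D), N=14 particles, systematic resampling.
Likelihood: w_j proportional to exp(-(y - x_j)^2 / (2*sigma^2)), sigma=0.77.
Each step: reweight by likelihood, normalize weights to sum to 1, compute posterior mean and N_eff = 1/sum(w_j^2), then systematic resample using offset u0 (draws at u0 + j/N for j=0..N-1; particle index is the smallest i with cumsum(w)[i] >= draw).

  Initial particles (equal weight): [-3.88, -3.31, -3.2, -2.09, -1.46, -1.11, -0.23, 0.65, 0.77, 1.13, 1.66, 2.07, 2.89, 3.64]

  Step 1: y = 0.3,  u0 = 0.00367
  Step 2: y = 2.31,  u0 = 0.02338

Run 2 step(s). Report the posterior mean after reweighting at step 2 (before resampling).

step 1: w=[0.0000, 0.0000, 0.0000, 0.0022, 0.0202, 0.0515, 0.2171, 0.2482, 0.2284, 0.1539, 0.0578, 0.0196, 0.0010, 0.0000]  mean=0.5093  Neff=5.2244  idx=[4, 6, 6, 6, 6, 7, 7, 7, 8, 8, 8, 9, 9, 10]
step 2: w=[0.0000, 0.0021, 0.0021, 0.0021, 0.0021, 0.0481, 0.0481, 0.0481, 0.0665, 0.0665, 0.0665, 0.1518, 0.1518, 0.3440]  mean=1.1597  Neff=5.4144  idx=[5, 6, 8, 9, 10, 11, 11, 12, 12, 13, 13, 13, 13, 13]

post_mean = 1.1597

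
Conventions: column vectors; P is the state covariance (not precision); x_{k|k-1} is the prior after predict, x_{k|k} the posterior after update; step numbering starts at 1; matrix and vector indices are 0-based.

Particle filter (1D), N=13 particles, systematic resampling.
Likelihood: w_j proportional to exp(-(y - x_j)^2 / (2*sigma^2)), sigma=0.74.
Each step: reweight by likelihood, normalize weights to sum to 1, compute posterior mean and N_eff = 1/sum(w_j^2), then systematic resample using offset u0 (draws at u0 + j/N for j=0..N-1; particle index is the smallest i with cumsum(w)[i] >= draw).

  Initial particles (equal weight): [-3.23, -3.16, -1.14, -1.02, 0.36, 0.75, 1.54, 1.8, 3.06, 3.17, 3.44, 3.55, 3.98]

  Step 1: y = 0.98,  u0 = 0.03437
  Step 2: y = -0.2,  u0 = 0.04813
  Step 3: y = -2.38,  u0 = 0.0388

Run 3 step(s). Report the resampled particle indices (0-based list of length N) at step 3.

step 1: w=[0.0000, 0.0000, 0.0054, 0.0086, 0.2323, 0.3145, 0.2479, 0.1786, 0.0064, 0.0041, 0.0013, 0.0008, 0.0001]  mean=1.0480  Neff=4.0587  idx=[4, 4, 4, 5, 5, 5, 5, 6, 6, 6, 6, 7, 7]
step 2: w=[0.1742, 0.1742, 0.1742, 0.1017, 0.1017, 0.1017, 0.1017, 0.0146, 0.0146, 0.0146, 0.0146, 0.0060, 0.0060]  mean=0.6050  Neff=7.4990  idx=[0, 0, 1, 1, 2, 2, 2, 3, 4, 5, 5, 6, 9]
step 3: w=[0.1313, 0.1313, 0.1313, 0.1313, 0.1313, 0.1313, 0.1313, 0.0162, 0.0162, 0.0162, 0.0162, 0.0162, 0.0001]  mean=0.3918  Neff=8.2032  idx=[0, 0, 1, 2, 2, 3, 3, 4, 4, 5, 6, 6, 9]

resampled_idx = [0, 0, 1, 2, 2, 3, 3, 4, 4, 5, 6, 6, 9]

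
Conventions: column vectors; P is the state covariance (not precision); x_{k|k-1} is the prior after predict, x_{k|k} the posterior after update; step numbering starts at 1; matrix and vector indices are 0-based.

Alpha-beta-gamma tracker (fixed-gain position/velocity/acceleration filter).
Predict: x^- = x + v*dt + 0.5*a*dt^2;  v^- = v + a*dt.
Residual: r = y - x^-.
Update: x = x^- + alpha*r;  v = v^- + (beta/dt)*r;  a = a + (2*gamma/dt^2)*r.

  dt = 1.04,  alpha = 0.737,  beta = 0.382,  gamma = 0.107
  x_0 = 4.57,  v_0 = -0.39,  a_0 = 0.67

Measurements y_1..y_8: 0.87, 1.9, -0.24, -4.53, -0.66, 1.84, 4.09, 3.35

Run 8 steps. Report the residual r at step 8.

step 1: x_pred=4.5267  r=-3.6567  x^+=1.8317  v^+=-1.0363  a^+=-0.0535
step 2: x_pred=0.7250  r=1.1750  x^+=1.5910  v^+=-0.6604  a^+=0.1790
step 3: x_pred=1.0009  r=-1.2409  x^+=0.0864  v^+=-0.9301  a^+=-0.0665
step 4: x_pred=-0.9169  r=-3.6131  x^+=-3.5798  v^+=-2.3264  a^+=-0.7814
step 5: x_pred=-6.4218  r=5.7618  x^+=-2.1754  v^+=-1.0227  a^+=0.3586
step 6: x_pred=-3.0451  r=4.8851  x^+=0.5552  v^+=1.1445  a^+=1.3251
step 7: x_pred=2.4622  r=1.6278  x^+=3.6619  v^+=3.1206  a^+=1.6472
step 8: x_pred=7.7981  r=-4.4481  x^+=4.5198  v^+=3.1998  a^+=0.7671

resid = -4.4481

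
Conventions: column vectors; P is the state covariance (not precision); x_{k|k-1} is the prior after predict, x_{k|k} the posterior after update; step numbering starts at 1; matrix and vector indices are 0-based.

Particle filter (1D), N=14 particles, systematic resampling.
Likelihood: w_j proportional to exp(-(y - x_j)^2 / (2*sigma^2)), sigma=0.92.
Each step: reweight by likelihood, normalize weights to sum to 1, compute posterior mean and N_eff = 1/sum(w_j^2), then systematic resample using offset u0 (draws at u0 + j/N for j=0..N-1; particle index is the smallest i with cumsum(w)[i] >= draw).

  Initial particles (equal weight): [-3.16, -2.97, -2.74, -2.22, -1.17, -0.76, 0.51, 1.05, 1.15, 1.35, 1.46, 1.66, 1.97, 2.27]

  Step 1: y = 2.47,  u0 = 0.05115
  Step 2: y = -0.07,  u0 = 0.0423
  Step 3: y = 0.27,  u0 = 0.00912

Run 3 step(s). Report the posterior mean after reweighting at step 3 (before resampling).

post_mean = 1.3035

step 1: w=[0.0000, 0.0000, 0.0000, 0.0000, 0.0001, 0.0005, 0.0240, 0.0705, 0.0829, 0.1106, 0.1270, 0.1575, 0.2002, 0.2266]  mean=1.6863  Neff=6.3672  idx=[7, 8, 9, 9, 10, 10, 11, 11, 12, 12, 12, 13, 13, 13]
step 2: w=[0.1754, 0.1528, 0.1118, 0.1118, 0.0923, 0.0923, 0.0628, 0.0628, 0.0315, 0.0315, 0.0315, 0.0145, 0.0145, 0.0145]  mean=1.4246  Neff=9.2894  idx=[0, 0, 1, 1, 1, 2, 3, 3, 4, 5, 6, 7, 9, 11]
step 3: w=[0.1061, 0.1061, 0.0962, 0.0962, 0.0962, 0.0763, 0.0763, 0.0763, 0.0658, 0.0658, 0.0485, 0.0485, 0.0276, 0.0143]  mean=1.3035  Neff=12.1902  idx=[0, 0, 1, 2, 2, 3, 4, 5, 6, 6, 7, 8, 10, 11]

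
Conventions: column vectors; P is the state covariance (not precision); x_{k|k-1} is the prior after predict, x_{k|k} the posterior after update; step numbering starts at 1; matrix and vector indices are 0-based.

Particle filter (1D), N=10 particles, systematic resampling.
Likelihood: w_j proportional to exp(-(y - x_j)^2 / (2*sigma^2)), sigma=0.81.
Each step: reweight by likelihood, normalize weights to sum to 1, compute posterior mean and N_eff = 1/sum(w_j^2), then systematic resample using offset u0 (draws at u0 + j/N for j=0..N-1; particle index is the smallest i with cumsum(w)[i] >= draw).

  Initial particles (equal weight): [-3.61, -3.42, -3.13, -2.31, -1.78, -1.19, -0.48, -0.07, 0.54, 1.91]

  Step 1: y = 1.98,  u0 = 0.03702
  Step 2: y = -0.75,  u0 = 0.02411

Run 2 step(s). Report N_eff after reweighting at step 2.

step 1: w=[0.0000, 0.0000, 0.0000, 0.0000, 0.0000, 0.0004, 0.0079, 0.0324, 0.1643, 0.7949]  mean=1.6005  Neff=1.5151  idx=[7, 8, 9, 9, 9, 9, 9, 9, 9, 9]
step 2: w=[0.6887, 0.2756, 0.0045, 0.0045, 0.0045, 0.0045, 0.0045, 0.0045, 0.0045, 0.0045]  mean=0.1688  Neff=1.8167  idx=[0, 0, 0, 0, 0, 0, 0, 1, 1, 1]

N_eff = 1.8167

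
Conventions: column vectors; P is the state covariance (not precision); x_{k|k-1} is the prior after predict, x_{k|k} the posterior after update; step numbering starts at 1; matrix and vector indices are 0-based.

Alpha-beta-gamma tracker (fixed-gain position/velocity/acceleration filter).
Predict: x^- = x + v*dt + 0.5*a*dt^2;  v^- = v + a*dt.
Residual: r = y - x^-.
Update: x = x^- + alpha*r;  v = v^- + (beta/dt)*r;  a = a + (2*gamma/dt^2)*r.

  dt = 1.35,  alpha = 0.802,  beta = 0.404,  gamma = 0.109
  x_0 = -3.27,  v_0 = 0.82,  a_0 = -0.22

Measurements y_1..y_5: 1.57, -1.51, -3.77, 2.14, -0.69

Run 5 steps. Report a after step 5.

step 1: x_pred=-2.3635  r=3.9335  x^+=0.7912  v^+=1.7001  a^+=0.2505
step 2: x_pred=3.3146  r=-4.8246  x^+=-0.5547  v^+=0.5945  a^+=-0.3266
step 3: x_pred=-0.0498  r=-3.7202  x^+=-3.0334  v^+=-0.9597  a^+=-0.7716
step 4: x_pred=-5.0321  r=7.1721  x^+=0.7199  v^+=0.1450  a^+=0.0863
step 5: x_pred=0.9943  r=-1.6843  x^+=-0.3565  v^+=-0.2426  a^+=-0.1152

a_post = -0.1152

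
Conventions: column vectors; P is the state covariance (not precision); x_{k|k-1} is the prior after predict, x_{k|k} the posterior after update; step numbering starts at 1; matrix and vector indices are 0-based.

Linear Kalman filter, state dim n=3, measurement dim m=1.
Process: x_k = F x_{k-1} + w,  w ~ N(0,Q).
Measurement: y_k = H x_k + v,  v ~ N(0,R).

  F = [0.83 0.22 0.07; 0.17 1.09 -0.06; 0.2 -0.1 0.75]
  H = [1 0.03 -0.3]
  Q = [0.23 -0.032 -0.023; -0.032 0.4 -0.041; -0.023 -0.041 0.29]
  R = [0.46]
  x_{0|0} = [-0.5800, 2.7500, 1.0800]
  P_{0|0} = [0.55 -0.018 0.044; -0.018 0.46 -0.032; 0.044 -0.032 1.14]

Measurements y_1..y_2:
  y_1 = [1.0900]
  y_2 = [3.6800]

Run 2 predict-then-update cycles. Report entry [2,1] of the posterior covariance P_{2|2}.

P_post[2,1] = -0.2051

step 1: x^-=[0.1992, 2.8341, 0.4190]  P^-=[0.6343 0.1305 0.1417; 0.1305 0.9631 -0.1486; 0.1417 -0.1486 0.9766]  S=[1.1086]  K=[0.5374; 0.1840; -0.1405]  nu=[0.9315]  x^+=[0.6998, 3.0055, 0.2881]  P^+=[0.3142 0.0209 0.2254; 0.0209 0.9256 -0.1200; 0.2254 -0.1200 0.9547]
step 2: x^-=[1.2622, 3.3776, 0.0555]  P^-=[0.5260 0.2338 0.1826; 0.2338 1.5311 -0.2427; 0.1826 -0.2427 0.9336]  S=[0.9803]  K=[0.4879; 0.3597; -0.1069]  nu=[2.3332]  x^+=[2.4005, 4.2168, -0.1939]  P^+=[0.2927 0.0618 0.2337; 0.0618 1.4042 -0.2051; 0.2337 -0.2051 0.9224]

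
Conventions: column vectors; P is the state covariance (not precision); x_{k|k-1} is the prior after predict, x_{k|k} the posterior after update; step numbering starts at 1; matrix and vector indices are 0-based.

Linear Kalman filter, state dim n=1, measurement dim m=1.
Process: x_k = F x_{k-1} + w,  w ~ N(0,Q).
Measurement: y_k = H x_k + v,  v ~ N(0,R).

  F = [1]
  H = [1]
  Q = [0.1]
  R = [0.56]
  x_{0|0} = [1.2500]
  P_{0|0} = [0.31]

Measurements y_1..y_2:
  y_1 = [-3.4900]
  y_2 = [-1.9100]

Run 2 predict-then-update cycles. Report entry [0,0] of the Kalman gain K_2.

K[0,0] = 0.3755

step 1: x^-=[1.2500]  P^-=[0.4100]  S=[0.9700]  K=[0.4227]  nu=[-4.7400]  x^+=[-0.7535]  P^+=[0.2367]
step 2: x^-=[-0.7535]  P^-=[0.3367]  S=[0.8967]  K=[0.3755]  nu=[-1.1565]  x^+=[-1.1878]  P^+=[0.2103]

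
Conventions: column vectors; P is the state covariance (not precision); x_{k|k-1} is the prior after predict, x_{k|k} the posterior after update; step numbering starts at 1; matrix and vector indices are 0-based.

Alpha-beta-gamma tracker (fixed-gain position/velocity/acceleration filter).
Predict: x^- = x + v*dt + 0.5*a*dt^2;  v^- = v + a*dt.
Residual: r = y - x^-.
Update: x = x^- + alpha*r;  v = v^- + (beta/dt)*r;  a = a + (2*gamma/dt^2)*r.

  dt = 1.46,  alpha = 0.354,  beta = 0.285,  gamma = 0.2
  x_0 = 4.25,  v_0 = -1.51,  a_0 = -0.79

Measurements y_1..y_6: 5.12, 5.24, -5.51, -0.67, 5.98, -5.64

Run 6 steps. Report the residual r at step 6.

resid = -8.8965

step 1: x_pred=1.2034  r=3.9166  x^+=2.5899  v^+=-1.8989  a^+=-0.0550
step 2: x_pred=-0.2411  r=5.4811  x^+=1.6992  v^+=-0.9093  a^+=0.9735
step 3: x_pred=1.4092  r=-6.9192  x^+=-1.0402  v^+=-0.8386  a^+=-0.3249
step 4: x_pred=-2.6109  r=1.9409  x^+=-1.9238  v^+=-0.9341  a^+=0.0393
step 5: x_pred=-3.2457  r=9.2257  x^+=0.0202  v^+=0.9242  a^+=1.7705
step 6: x_pred=3.2565  r=-8.8965  x^+=0.1071  v^+=1.7725  a^+=0.1011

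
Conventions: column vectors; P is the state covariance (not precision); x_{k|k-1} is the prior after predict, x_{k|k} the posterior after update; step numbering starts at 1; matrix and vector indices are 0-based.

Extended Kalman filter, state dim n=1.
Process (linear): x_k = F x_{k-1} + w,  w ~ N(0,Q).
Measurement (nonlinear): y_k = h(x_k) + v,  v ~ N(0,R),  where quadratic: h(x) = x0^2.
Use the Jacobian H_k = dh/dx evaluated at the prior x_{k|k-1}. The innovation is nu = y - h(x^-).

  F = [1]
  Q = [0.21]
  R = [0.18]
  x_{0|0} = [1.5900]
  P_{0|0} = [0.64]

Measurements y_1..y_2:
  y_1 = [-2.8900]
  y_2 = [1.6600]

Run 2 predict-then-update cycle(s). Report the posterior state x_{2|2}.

step 1: x^-=[1.5900]  P^-=[0.8500]  H_jac=[3.1800]  S=[8.7755]  K=[0.3080]  nu=[-5.4181]  x^+=[-0.0789]  P^+=[0.0174]
step 2: x^-=[-0.0789]  P^-=[0.2274]  H_jac=[-0.1577]  S=[0.1857]  K=[-0.1932]  nu=[1.6538]  x^+=[-0.3984]  P^+=[0.2205]

x_post = [-0.3984]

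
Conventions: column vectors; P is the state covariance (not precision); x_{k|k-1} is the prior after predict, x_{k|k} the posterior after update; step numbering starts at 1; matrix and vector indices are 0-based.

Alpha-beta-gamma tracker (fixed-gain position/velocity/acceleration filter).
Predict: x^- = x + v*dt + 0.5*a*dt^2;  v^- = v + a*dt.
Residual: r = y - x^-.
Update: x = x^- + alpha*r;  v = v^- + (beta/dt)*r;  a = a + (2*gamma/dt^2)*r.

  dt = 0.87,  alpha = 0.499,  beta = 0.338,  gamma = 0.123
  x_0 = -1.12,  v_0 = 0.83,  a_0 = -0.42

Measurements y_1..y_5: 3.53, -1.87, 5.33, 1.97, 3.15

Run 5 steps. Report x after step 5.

x_post = 3.5730

step 1: x_pred=-0.5568  r=4.0868  x^+=1.4825  v^+=2.0524  a^+=0.9083
step 2: x_pred=3.6118  r=-5.4818  x^+=0.8764  v^+=0.7129  a^+=-0.8734
step 3: x_pred=1.1660  r=4.1640  x^+=3.2439  v^+=1.5708  a^+=0.4800
step 4: x_pred=4.7920  r=-2.8220  x^+=3.3838  v^+=0.8919  a^+=-0.4372
step 5: x_pred=3.9944  r=-0.8444  x^+=3.5730  v^+=0.1835  a^+=-0.7117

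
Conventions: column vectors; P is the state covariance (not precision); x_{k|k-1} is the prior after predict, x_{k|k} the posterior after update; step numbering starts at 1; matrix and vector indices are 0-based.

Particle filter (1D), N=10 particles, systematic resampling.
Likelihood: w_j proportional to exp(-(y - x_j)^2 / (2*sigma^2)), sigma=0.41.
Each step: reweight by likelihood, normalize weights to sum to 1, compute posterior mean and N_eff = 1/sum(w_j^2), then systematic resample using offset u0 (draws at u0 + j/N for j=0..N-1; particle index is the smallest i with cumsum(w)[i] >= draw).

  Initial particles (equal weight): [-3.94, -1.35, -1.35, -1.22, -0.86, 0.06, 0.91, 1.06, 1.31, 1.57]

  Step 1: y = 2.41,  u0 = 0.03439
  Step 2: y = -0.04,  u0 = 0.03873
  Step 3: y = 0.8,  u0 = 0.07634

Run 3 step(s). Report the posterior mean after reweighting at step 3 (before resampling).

step 1: w=[0.0000, 0.0000, 0.0000, 0.0000, 0.0000, 0.0000, 0.0080, 0.0284, 0.1757, 0.7879]  mean=1.5046  Neff=1.5326  idx=[7, 8, 9, 9, 9, 9, 9, 9, 9, 9]
step 2: w=[0.7735, 0.1251, 0.0127, 0.0127, 0.0127, 0.0127, 0.0127, 0.0127, 0.0127, 0.0127]  mean=1.1430  Neff=1.6255  idx=[0, 0, 0, 0, 0, 0, 0, 0, 1, 5]
step 3: w=[0.1140, 0.1140, 0.1140, 0.1140, 0.1140, 0.1140, 0.1140, 0.1140, 0.0643, 0.0239]  mean=1.0883  Neff=9.2055  idx=[0, 1, 2, 3, 4, 5, 5, 6, 7, 9]

post_mean = 1.0883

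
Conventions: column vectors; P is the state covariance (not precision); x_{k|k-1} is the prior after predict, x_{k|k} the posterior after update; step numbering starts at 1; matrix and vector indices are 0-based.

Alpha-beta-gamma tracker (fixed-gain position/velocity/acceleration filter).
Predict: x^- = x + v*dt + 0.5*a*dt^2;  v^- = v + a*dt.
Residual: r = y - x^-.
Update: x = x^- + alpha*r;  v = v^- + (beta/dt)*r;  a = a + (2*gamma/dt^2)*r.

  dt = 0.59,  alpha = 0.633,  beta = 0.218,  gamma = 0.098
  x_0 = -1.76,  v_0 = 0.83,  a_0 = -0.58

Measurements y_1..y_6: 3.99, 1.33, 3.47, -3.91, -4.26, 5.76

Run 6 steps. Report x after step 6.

x_post = 1.2171

step 1: x_pred=-1.3712  r=5.3612  x^+=2.0224  v^+=2.4687  a^+=2.4387
step 2: x_pred=3.9034  r=-2.5734  x^+=2.2744  v^+=2.9567  a^+=0.9897
step 3: x_pred=4.1912  r=-0.7212  x^+=3.7347  v^+=3.2742  a^+=0.5836
step 4: x_pred=5.7680  r=-9.6780  x^+=-0.3582  v^+=0.0426  a^+=-4.8656
step 5: x_pred=-1.1799  r=-3.0801  x^+=-3.1296  v^+=-3.9662  a^+=-6.5999
step 6: x_pred=-6.6184  r=12.3784  x^+=1.2171  v^+=-3.2864  a^+=0.3698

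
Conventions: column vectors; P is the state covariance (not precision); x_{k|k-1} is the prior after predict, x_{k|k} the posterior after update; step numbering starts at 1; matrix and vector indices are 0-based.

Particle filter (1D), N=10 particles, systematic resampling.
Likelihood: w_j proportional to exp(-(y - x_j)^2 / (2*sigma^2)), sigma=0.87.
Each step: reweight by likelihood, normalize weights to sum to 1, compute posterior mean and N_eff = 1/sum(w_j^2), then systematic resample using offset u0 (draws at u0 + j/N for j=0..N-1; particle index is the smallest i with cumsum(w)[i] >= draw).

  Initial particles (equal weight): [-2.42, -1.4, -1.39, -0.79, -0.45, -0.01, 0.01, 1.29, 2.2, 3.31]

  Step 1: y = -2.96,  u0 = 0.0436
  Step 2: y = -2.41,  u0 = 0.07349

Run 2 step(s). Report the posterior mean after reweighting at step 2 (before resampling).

step 1: w=[0.6405, 0.1556, 0.1524, 0.0346, 0.0121, 0.0025, 0.0023, 0.0000, 0.0000, 0.0000]  mean=-2.0125  Neff=2.1784  idx=[0, 0, 0, 0, 0, 0, 1, 1, 2, 2]
step 2: w=[0.1246, 0.1246, 0.1246, 0.1246, 0.1246, 0.1246, 0.0635, 0.0635, 0.0627, 0.0627]  mean=-2.1613  Neff=9.1676  idx=[0, 1, 2, 2, 3, 4, 5, 6, 7, 9]

post_mean = -2.1613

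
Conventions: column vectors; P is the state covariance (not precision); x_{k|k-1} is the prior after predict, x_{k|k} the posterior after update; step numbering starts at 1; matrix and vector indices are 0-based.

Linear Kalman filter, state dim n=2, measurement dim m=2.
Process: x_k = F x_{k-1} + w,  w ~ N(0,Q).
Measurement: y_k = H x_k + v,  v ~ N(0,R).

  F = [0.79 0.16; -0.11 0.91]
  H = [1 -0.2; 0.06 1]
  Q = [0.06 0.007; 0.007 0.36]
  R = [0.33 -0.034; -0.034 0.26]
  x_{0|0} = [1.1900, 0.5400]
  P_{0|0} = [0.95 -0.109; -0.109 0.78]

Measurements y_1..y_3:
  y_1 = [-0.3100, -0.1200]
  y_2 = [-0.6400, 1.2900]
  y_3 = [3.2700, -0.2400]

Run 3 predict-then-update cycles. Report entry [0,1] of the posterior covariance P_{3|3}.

P_post[0,1] = 0.0053

step 1: x^-=[1.0265, 0.3605]  P^-=[0.6453 -0.0384; -0.0384 1.0392]  S=[1.0322 -0.2411; -0.2411 1.2969]  K=[0.6614 0.1232; -0.0542 0.7894]  nu=[-1.2644, -0.5421]  x^+=[0.1235, 0.0011]  P^+=[0.2134 -0.0033; -0.0033 0.2073]
step 2: x^-=[0.0977, -0.0126]  P^-=[0.1977 0.0163; 0.0163 0.5349]  S=[0.5425 -0.1130; -0.1130 0.7976]  K=[0.3768 0.0887; -0.0280 0.6679]  nu=[-0.7403, 1.2967]  x^+=[-0.0661, 0.8742]  P^+=[0.1219 0.0029; 0.0029 0.1744]
step 3: x^-=[0.0876, 0.8028]  P^-=[0.1413 0.0239; 0.0239 0.5053]  S=[0.4820 -0.1030; -0.1030 0.7687]  K=[0.3009 0.0824; -0.0198 0.6566]  nu=[3.3429, -1.0481]  x^+=[1.0071, 0.0483]  P^+=[0.0976 0.0053; 0.0053 0.1711]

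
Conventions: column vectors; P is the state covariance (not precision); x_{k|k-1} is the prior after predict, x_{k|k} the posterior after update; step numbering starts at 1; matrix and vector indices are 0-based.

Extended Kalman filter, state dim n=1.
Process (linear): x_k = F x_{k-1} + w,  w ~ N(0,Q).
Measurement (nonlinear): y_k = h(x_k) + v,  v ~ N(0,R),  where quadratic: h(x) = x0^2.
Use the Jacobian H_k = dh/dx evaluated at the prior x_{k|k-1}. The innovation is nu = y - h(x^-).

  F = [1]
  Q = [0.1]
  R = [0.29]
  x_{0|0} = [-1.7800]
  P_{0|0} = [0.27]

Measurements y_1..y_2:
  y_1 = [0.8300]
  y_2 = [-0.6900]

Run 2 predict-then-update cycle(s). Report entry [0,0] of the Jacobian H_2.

H_jac[0,0] = -2.3228

step 1: x^-=[-1.7800]  P^-=[0.3700]  H_jac=[-3.5600]  S=[4.9792]  K=[-0.2645]  nu=[-2.3384]  x^+=[-1.1614]  P^+=[0.0215]
step 2: x^-=[-1.1614]  P^-=[0.1215]  H_jac=[-2.3228]  S=[0.9458]  K=[-0.2985]  nu=[-2.0389]  x^+=[-0.5528]  P^+=[0.0373]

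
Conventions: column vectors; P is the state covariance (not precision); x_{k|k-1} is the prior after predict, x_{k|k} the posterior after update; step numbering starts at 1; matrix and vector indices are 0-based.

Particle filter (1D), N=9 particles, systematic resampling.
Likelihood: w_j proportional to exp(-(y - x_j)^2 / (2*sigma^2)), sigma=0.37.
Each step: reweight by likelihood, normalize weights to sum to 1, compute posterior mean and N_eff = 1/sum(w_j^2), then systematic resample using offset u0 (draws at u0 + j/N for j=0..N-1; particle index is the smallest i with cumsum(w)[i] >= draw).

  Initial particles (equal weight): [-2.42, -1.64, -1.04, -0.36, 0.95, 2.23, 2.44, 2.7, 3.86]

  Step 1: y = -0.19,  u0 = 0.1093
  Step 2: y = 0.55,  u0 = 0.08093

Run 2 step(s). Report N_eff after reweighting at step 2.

N_eff = 2.7155

step 1: w=[0.0000, 0.0005, 0.0729, 0.9178, 0.0089, 0.0000, 0.0000, 0.0000, 0.0000]  mean=-0.3986  Neff=1.1796  idx=[3, 3, 3, 3, 3, 3, 3, 3, 4]
step 2: w=[0.0513, 0.0513, 0.0513, 0.0513, 0.0513, 0.0513, 0.0513, 0.0513, 0.5892]  mean=0.4119  Neff=2.7155  idx=[1, 3, 5, 8, 8, 8, 8, 8, 8]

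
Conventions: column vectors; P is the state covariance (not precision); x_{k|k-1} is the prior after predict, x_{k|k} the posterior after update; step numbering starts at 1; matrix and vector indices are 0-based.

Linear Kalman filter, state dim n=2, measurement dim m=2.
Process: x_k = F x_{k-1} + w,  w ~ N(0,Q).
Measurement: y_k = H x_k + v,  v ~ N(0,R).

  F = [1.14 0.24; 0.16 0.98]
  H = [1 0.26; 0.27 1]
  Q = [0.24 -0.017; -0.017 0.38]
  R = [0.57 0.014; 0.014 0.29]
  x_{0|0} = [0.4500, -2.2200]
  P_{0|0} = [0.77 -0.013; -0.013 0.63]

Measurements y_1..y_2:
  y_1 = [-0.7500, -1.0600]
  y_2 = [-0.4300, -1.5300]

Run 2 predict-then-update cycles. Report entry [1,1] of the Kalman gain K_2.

step 1: x^-=[-0.0198, -2.1036]  P^-=[1.2699 0.2566; 0.2566 1.0007]  S=[2.0409 0.8917; 0.8917 1.5218]  K=[0.6489 0.0137; -0.0725 0.7456]  nu=[-0.1833, 1.0489]  x^+=[-0.1243, -1.3082]  P^+=[0.3943 -0.0934; -0.0934 0.2404]
step 2: x^-=[-0.4557, -1.3020]  P^-=[0.7152 0.0035; 0.0035 0.5917]  S=[1.3271 0.3647; 0.3647 0.9358]  K=[0.5397 -0.0002; -0.0621 0.6576]  nu=[0.3642, -0.1050]  x^+=[-0.2591, -1.3936]  P^+=[0.3288 -0.0813; -0.0813 0.2118]

K[1,1] = 0.6576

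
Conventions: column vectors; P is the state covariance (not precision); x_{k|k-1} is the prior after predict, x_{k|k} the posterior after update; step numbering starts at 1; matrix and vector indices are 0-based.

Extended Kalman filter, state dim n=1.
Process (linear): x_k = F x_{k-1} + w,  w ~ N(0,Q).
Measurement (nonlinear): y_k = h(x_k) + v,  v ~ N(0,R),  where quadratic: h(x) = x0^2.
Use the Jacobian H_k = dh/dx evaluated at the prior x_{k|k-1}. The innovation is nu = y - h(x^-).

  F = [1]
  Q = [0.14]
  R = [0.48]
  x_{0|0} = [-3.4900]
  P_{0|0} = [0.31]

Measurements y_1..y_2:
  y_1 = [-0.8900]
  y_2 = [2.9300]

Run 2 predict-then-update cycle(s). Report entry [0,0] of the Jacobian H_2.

H_jac[0,0] = -3.3152

step 1: x^-=[-3.4900]  P^-=[0.4500]  H_jac=[-6.9800]  S=[22.4042]  K=[-0.1402]  nu=[-13.0701]  x^+=[-1.6576]  P^+=[0.0096]
step 2: x^-=[-1.6576]  P^-=[0.1496]  H_jac=[-3.3152]  S=[2.1247]  K=[-0.2335]  nu=[0.1823]  x^+=[-1.7002]  P^+=[0.0338]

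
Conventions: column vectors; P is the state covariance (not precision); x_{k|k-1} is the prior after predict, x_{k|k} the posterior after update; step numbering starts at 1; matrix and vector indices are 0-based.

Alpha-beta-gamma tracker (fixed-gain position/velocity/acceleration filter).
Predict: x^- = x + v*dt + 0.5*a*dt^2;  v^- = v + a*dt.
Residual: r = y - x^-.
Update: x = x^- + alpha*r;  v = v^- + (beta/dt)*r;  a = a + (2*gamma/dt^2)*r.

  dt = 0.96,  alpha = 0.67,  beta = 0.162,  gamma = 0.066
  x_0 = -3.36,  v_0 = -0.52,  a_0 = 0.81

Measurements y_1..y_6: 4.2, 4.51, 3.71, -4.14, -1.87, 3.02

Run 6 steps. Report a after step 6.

step 1: x_pred=-3.4860  r=7.6860  x^+=1.6636  v^+=1.5546  a^+=1.9109
step 2: x_pred=4.0366  r=0.4734  x^+=4.3538  v^+=3.4689  a^+=1.9787
step 3: x_pred=8.5957  r=-4.8857  x^+=5.3223  v^+=4.5440  a^+=1.2789
step 4: x_pred=10.2738  r=-14.4138  x^+=0.6166  v^+=3.3394  a^+=-0.7856
step 5: x_pred=3.4603  r=-5.3303  x^+=-0.1110  v^+=1.6857  a^+=-1.5491
step 6: x_pred=0.7935  r=2.2265  x^+=2.2853  v^+=0.5743  a^+=-1.2301

a_post = -1.2301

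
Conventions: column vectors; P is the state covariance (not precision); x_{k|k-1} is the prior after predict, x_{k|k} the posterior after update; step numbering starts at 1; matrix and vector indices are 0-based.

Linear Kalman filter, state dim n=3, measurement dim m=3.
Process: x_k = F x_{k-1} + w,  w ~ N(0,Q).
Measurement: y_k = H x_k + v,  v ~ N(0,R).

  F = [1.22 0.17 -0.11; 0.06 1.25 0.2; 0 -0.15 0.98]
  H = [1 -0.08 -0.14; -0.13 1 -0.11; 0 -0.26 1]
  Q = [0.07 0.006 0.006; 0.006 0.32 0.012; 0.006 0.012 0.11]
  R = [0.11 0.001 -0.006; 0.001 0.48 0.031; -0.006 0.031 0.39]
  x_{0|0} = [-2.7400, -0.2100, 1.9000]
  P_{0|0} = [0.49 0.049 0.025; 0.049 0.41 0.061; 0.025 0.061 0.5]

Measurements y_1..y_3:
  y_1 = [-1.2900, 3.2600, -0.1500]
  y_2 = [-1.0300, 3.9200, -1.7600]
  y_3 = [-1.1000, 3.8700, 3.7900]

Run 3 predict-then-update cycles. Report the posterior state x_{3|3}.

x_post = [-0.5768, 3.5945, 1.5108]

step 1: x^-=[-3.5875, -0.0469, 1.8935]  P^-=[0.8285 0.1928 -0.0263; 0.1928 1.0208 0.1070; -0.0263 0.1070 0.5815]  S=[0.9354 0.0038 -0.1472; 0.0038 1.4474 -0.1783; -0.1472 -0.1783 0.9848]  K=[0.8834 0.0667 0.0666; 0.0963 0.6766 -0.0239; -0.0340 0.1032 0.5758]  nu=[2.5588, 3.0488, -2.0557]  x^+=[-1.2604, 2.3116, 0.9373]  P^+=[0.1062 0.0528 0.0365; 0.0528 0.3420 0.1000; 0.0365 0.1000 0.2540]
step 2: x^-=[-1.2479, 3.0013, 0.5718]  P^-=[0.2493 0.1602 0.0221; 0.1602 0.9237 0.1188; 0.0221 0.1188 0.3322]  S=[0.3426 0.0440 -0.0580; 0.0440 1.3448 -0.1209; -0.0580 -0.1209 0.7228]  K=[0.6785 0.0746 0.0399; 0.1109 0.6536 -0.0496; -0.0388 0.0990 0.4303]  nu=[0.5380, 0.8194, -1.5514]  x^+=[-0.8836, 3.6735, -0.0355]  P^+=[0.0824 0.0514 0.0272; 0.0514 0.3284 0.0856; 0.0272 0.0856 0.1934]
step 3: x^-=[-0.4496, 4.5317, -0.5858]  P^-=[0.2153 0.1541 0.0155; 0.1541 0.8923 0.0918; 0.0155 0.0918 0.2779]  S=[0.3095 0.0481 -0.0549; 0.0481 1.3195 -0.1340; -0.0549 -0.1340 0.6805]  K=[0.6426 0.0739 0.0303; 0.1133 0.6421 -0.0705; -0.0440 0.0857 0.3867]  nu=[-0.3698, -0.7846, 5.5541]  x^+=[-0.5768, 3.5945, 1.5108]  P^+=[0.0778 0.0497 0.0232; 0.0497 0.3209 0.0752; 0.0232 0.0752 0.1733]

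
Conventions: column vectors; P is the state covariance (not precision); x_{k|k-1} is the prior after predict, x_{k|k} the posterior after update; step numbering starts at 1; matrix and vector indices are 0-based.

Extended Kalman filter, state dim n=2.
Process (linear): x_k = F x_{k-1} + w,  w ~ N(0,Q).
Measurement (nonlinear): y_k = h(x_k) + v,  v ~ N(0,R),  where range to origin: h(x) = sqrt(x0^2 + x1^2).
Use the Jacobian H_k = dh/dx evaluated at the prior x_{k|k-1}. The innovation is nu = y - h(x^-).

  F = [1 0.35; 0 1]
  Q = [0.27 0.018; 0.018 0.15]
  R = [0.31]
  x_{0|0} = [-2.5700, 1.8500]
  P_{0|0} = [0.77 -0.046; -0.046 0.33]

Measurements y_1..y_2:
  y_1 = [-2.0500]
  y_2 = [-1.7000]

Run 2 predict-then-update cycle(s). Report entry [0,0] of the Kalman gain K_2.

step 1: x^-=[-1.9225, 1.8500]  P^-=[1.0482 0.0875; 0.0875 0.4800]  H_jac=[-0.7206 0.6934]  S=[0.9976]  K=[-0.6963; 0.2704]  nu=[-4.7181]  x^+=[1.3628, 0.5741]  P^+=[0.5645 0.2754; 0.2754 0.4070]
step 2: x^-=[1.5637, 0.5741]  P^-=[1.0771 0.4358; 0.4358 0.5570]  H_jac=[0.9387 0.3447]  S=[1.6074]  K=[0.7225; 0.3740]  nu=[-3.3658]  x^+=[-0.8681, -0.6846]  P^+=[0.2380 0.0015; 0.0015 0.3323]

K[0,0] = 0.7225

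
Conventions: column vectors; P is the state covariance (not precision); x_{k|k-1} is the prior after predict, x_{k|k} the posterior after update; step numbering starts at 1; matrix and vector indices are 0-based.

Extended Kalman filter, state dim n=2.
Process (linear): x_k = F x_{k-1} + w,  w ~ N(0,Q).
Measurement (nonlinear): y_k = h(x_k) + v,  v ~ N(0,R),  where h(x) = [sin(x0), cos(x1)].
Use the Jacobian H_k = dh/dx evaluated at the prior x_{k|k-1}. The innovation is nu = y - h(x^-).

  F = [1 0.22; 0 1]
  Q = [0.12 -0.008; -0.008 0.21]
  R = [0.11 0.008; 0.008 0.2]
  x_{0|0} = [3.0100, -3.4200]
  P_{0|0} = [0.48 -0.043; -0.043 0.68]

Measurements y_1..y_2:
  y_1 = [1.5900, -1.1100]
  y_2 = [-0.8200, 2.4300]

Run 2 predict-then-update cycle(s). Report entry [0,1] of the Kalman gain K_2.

K[0,1] = -0.0783

step 1: x^-=[2.2576, -3.4200]  P^-=[0.6140 0.0986; 0.0986 0.8900]  H_jac=[-0.6341 0.0000; 0.0000 -0.2748]  S=[0.3569 0.0252; 0.0252 0.2672]  K=[-1.0911 0.0014; -0.1113 -0.9048]  nu=[0.8167, -0.1485]  x^+=[1.3663, -3.3766]  P^+=[0.1893 0.0307; 0.0307 0.6617]
step 2: x^-=[0.6234, -3.3766]  P^-=[0.3548 0.1683; 0.1683 0.8717]  H_jac=[0.8119 0.0000; 0.0000 -0.2328]  S=[0.3439 -0.0238; -0.0238 0.2473]  K=[0.8323 -0.0783; 0.3428 -0.7878]  nu=[-1.4038, 3.4025]  x^+=[-0.8114, -6.5384]  P^+=[0.1120 0.0387; 0.0387 0.6650]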